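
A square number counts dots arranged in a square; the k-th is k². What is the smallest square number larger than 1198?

1225

Solve n² > 1198 for integer n.
The largest n with value ≤ 1198 is 34 (since 1156 ≤ 1198 < 1225), so the first above is n = 35, value 1225.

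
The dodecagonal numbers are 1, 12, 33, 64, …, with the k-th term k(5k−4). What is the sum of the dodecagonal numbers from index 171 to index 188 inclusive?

Σ i(5i−4) = 5Σi² − 4Σi over i = 171..188.
Σi = 17766 − 14535 = 3231 and Σi² = 2232594 − 1652145 = 580449.
5·580449 − 4·3231 = 2889321.

2889321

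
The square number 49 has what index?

7

We need n² = 49, so n = √49 = 7.
Check: 7² = 49. ✓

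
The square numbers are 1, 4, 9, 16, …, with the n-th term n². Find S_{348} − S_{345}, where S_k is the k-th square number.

348² = 121104 and 345² = 119025.
Difference: 121104 − 119025 = 2079.

2079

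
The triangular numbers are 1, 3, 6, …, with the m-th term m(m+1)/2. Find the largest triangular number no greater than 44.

36

Solve n(n+1)/2 ≤ 44 for integer n.
n = 8 gives 36 ≤ 44, while n = 9 gives 45 > 44; so the answer is 36.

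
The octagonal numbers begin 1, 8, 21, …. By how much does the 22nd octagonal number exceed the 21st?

Consecutive octagonal numbers differ by 6n − 5: here 6·22 − 5 = 127.

127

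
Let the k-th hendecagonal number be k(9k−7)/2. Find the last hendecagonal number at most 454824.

Solve n(9n−7)/2 ≤ 454824 for integer n.
n = 318 gives 453945 ≤ 454824, while n = 319 gives 456808 > 454824; so the answer is 453945.

453945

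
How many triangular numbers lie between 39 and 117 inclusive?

The n-th triangular number is n(n+1)/2.
Smallest index with value ≥ 39: n = 9 (giving 45).
Largest index with value ≤ 117: n = 14 (giving 105).
Indices 9 through 14: 6 terms.

6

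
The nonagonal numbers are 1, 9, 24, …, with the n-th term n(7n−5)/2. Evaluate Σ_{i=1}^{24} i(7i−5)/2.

16400

Σ i(7i−5)/2 = (7Σi² − 5Σi) / 2 over i = 1..24.
Σi = 300 and Σi² = 4900.
(7·4900 − 5·300) / 2 = 32800/2 = 16400.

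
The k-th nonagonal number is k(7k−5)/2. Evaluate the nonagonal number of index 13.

13·(7·13 − 5)/2 = 13·86/2 = 13·43 = 559.

559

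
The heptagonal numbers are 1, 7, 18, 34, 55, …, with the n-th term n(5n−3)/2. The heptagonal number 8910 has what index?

Set n(5n−3)/2 = 8910, giving 5n² − 3n − 17820 = 0.
So n = (3 + 597) / 10 = 600/10 = 60.

60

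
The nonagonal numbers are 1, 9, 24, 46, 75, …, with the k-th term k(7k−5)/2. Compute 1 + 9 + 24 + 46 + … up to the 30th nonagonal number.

31930

Σ i(7i−5)/2 = (7Σi² − 5Σi) / 2 over i = 1..30.
Σi = 465 and Σi² = 9455.
(7·9455 − 5·465) / 2 = 63860/2 = 31930.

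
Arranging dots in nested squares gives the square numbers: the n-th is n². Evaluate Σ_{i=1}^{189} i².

2268315

Σ_{i=1}^{189} i² = 189·190·379/6 = 2268315.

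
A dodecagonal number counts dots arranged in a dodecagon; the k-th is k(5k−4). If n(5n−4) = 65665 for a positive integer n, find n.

Set n(5n−4) = 65665, giving 5n² − 4n − 65665 = 0.
The discriminant is 16 + 20·65665 = 1313316, and √1313316 = 1146.
So n = (4 + 1146) / 10 = 1150/10 = 115.
Check: 115·(5·115 − 4) = 65665. ✓

115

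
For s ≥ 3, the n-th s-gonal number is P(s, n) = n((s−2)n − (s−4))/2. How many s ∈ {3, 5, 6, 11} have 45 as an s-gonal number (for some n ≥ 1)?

s = 3: P(3, 9) = 45. ✓
s = 5: P(5, 5) = 35 and P(5, 6) = 51; 45 is not s-gonal.
s = 6: P(6, 5) = 45. ✓
s = 11: P(11, 3) = 30 and P(11, 4) = 58; 45 is not s-gonal.
Hits: s ∈ {3, 6} → 2.

2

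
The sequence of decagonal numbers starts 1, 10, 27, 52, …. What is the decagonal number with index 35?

The 35th decagonal number is n(4n−3) with n = 35.
35·(4·35 − 3) = 35·137 = 4795.

4795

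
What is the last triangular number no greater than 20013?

19900

Solve n(n+1)/2 ≤ 20013 for integer n.
n = 199 gives 19900 ≤ 20013, while n = 200 gives 20100 > 20013; so the answer is 19900.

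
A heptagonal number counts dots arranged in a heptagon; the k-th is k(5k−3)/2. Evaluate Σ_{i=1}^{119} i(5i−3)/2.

Σ i(5i−3)/2 = (5Σi² − 3Σi) / 2 over i = 1..119.
Σi = 7140 and Σi² = 568820.
(5·568820 − 3·7140) / 2 = 2822680/2 = 1411340.

1411340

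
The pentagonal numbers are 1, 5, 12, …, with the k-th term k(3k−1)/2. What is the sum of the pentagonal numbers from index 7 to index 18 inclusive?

2952

Σ i(3i−1)/2 = (3Σi² − Σi) / 2 over i = 7..18.
Σi = 171 − 21 = 150 and Σi² = 2109 − 91 = 2018.
(3·2018 − 1·150) / 2 = 5904/2 = 2952.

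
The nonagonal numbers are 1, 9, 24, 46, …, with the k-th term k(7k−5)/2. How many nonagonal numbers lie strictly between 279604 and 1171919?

The n-th nonagonal number is n(7n−5)/2.
Smallest index with value > 279604: n = 284 (giving 281586).
Largest index with value < 1171919: n = 579 (giving 1171896).
Indices 284 through 579: 296 terms.

296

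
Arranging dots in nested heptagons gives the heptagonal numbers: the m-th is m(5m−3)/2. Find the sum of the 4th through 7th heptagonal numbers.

282

Σ i(5i−3)/2 = (5Σi² − 3Σi) / 2 over i = 4..7.
Σi = 28 − 6 = 22 and Σi² = 140 − 14 = 126.
(5·126 − 3·22) / 2 = 564/2 = 282.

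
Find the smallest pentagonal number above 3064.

Solve n(3n−1)/2 > 3064 for integer n.
The largest n with value ≤ 3064 is 45 (since 3015 ≤ 3064 < 3151), so the first above is n = 46, value 3151.

3151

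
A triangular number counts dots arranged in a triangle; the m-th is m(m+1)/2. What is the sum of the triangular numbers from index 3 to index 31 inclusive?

Σ i(i+1)/2 = (Σi² + Σi) / 2 over i = 3..31.
Σi = 496 − 3 = 493 and Σi² = 10416 − 5 = 10411.
(1·10411 + 1·493) / 2 = 10904/2 = 5452.

5452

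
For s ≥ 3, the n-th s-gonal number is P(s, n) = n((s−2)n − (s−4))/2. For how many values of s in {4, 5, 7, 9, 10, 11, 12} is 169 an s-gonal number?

s = 4: P(4, 13) = 169. ✓
s = 5: P(5, 10) = 145 and P(5, 11) = 176; 169 is not s-gonal.
s = 7: P(7, 8) = 148 and P(7, 9) = 189; 169 is not s-gonal.
s = 9: P(9, 7) = 154 and P(9, 8) = 204; 169 is not s-gonal.
s = 10: P(10, 6) = 126 and P(10, 7) = 175; 169 is not s-gonal.
s = 11: P(11, 6) = 141 and P(11, 7) = 196; 169 is not s-gonal.
s = 12: P(12, 6) = 156 and P(12, 7) = 217; 169 is not s-gonal.
Hits: s ∈ {4} → 1.

1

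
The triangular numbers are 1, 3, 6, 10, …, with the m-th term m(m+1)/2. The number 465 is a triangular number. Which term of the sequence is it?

30

Set n(n+1)/2 = 465, giving n² + n − 930 = 0.
So n = (-1 + 61) / 2 = 60/2 = 30.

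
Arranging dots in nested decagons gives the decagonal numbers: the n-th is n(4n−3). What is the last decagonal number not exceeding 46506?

46332

Solve n(4n−3) ≤ 46506 for integer n.
n = 108 gives 46332 ≤ 46506, while n = 109 gives 47197 > 46506; so the answer is 46332.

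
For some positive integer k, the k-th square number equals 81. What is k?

We need n² = 81, so n = √81 = 9.

9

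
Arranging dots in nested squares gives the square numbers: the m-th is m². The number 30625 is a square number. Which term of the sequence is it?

175

We need n² = 30625, so n = √30625 = 175.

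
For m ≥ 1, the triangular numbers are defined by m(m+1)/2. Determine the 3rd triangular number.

6

3·4/2 = 12/2 = 6.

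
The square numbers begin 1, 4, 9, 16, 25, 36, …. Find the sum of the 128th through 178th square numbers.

1204909

Σ_{i=128}^{178} i² = 1895789 − 690880 = 1204909.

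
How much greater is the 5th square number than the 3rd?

16

5² = 25 and 3² = 9.
Difference: 25 − 9 = 16.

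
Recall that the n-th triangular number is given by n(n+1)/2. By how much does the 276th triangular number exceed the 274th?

551

276·277/2 = 38226 and 274·275/2 = 37675.
Difference: 38226 − 37675 = 551.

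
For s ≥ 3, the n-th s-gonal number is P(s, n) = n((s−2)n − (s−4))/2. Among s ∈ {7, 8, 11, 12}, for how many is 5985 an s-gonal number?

2

s = 7: P(7, 49) = 5929 and P(7, 50) = 6175; 5985 is not s-gonal.
s = 8: P(8, 45) = 5985. ✓
s = 11: P(11, 36) = 5706 and P(11, 37) = 6031; 5985 is not s-gonal.
s = 12: P(12, 35) = 5985. ✓
Hits: s ∈ {8, 12} → 2.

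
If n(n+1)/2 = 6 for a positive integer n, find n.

Set n(n+1)/2 = 6, giving n² + n − 12 = 0.
So n = (-1 + 7) / 2 = 6/2 = 3.

3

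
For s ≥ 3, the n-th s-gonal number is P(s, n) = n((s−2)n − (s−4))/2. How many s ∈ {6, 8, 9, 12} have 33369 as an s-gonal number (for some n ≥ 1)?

s = 6: P(6, 129) = 33153 and P(6, 130) = 33670; 33369 is not s-gonal.
s = 8: P(8, 105) = 32865 and P(8, 106) = 33496; 33369 is not s-gonal.
s = 9: P(9, 98) = 33369. ✓
s = 12: P(12, 82) = 33292 and P(12, 83) = 34113; 33369 is not s-gonal.
Hits: s ∈ {9} → 1.

1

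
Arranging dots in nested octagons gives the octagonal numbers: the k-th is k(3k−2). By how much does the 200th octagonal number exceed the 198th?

2384

200·(3·200 − 2) = 119600 and 198·(3·198 − 2) = 117216.
Difference: 119600 − 117216 = 2384.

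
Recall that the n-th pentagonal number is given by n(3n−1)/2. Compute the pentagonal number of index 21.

The 21st pentagonal number is n(3n−1)/2 with n = 21.
21·(3·21 − 1)/2 = 21·62/2 = 21·31 = 651.

651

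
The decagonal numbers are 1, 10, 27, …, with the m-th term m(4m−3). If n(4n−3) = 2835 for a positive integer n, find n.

27

Set n(4n−3) = 2835, giving 4n² − 3n − 2835 = 0.
So n = (3 + 213) / 8 = 216/8 = 27.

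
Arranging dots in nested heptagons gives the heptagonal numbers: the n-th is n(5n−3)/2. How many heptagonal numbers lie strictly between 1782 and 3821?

12

The n-th heptagonal number is n(5n−3)/2.
Smallest index with value > 1782: n = 28 (giving 1918).
Largest index with value < 3821: n = 39 (giving 3744).
Indices 28 through 39: 12 terms.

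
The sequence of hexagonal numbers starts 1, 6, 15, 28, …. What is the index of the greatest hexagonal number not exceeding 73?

Solve n(2n−1) ≤ 73 for integer n.
n = 6 gives 66 ≤ 73, while n = 7 gives 91 > 73; so the answer is index 6.

6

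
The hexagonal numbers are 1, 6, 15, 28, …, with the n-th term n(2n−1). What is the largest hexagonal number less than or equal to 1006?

946

Solve n(2n−1) ≤ 1006 for integer n.
n = 22 gives 946 ≤ 1006, while n = 23 gives 1035 > 1006; so the answer is 946.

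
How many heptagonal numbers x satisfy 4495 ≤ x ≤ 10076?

21

The n-th heptagonal number is n(5n−3)/2.
Smallest index with value ≥ 4495: n = 43 (giving 4558).
Largest index with value ≤ 10076: n = 63 (giving 9828).
Indices 43 through 63: 21 terms.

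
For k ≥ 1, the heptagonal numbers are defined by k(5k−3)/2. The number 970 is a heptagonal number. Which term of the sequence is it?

Set n(5n−3)/2 = 970, giving 5n² − 3n − 1940 = 0.
The discriminant is 9 + 40·970 = 38809, and √38809 = 197.
So n = (3 + 197) / 10 = 200/10 = 20.

20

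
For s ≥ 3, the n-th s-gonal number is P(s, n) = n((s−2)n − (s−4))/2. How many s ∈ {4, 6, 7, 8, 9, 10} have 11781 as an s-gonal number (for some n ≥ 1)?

2

s = 4: P(4, 108) = 11664 and P(4, 109) = 11881; 11781 is not s-gonal.
s = 6: P(6, 77) = 11781. ✓
s = 7: P(7, 68) = 11458 and P(7, 69) = 11799; 11781 is not s-gonal.
s = 8: P(8, 63) = 11781. ✓
s = 9: P(9, 58) = 11629 and P(9, 59) = 12036; 11781 is not s-gonal.
s = 10: P(10, 54) = 11502 and P(10, 55) = 11935; 11781 is not s-gonal.
Hits: s ∈ {6, 8} → 2.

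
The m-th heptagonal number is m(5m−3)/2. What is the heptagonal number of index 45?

4995

The 45th heptagonal number is n(5n−3)/2 with n = 45.
45·(5·45 − 3)/2 = 45·222/2 = 45·111 = 4995.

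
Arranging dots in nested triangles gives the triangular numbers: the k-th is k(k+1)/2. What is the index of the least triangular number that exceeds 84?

Solve n(n+1)/2 > 84 for integer n.
The largest n with value ≤ 84 is 12 (since 78 ≤ 84 < 91), so the first above is n = 13, value 91.

13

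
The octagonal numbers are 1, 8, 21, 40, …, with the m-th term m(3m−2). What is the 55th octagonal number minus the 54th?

325

Consecutive octagonal numbers differ by 6n − 5: here 6·55 − 5 = 325.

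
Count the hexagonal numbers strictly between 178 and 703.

9

The n-th hexagonal number is n(2n−1).
Smallest index with value > 178: n = 10 (giving 190).
Largest index with value < 703: n = 18 (giving 630).
Indices 10 through 18: 9 terms.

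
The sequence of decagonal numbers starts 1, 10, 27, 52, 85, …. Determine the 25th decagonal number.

The 25th decagonal number is n(4n−3) with n = 25.
25·(4·25 − 3) = 25·97 = 2425.

2425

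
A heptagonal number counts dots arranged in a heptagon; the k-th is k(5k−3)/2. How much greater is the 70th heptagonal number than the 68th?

70·(5·70 − 3)/2 = 12145 and 68·(5·68 − 3)/2 = 11458.
Difference: 12145 − 11458 = 687.

687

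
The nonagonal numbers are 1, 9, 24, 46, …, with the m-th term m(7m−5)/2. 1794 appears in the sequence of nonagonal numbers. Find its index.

Set n(7n−5)/2 = 1794, giving 7n² − 5n − 3588 = 0.
The discriminant is 25 + 56·1794 = 100489, and √100489 = 317.
So n = (5 + 317) / 14 = 322/14 = 23.

23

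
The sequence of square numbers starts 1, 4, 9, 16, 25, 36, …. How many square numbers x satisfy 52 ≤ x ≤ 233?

The n-th square number is n².
Smallest index with value ≥ 52: n = 8 (giving 64).
Largest index with value ≤ 233: n = 15 (giving 225).
Indices 8 through 15: 8 terms.

8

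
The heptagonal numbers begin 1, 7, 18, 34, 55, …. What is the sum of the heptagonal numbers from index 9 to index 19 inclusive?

Σ i(5i−3)/2 = (5Σi² − 3Σi) / 2 over i = 9..19.
Σi = 190 − 36 = 154 and Σi² = 2470 − 204 = 2266.
(5·2266 − 3·154) / 2 = 10868/2 = 5434.

5434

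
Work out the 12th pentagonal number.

The 12th pentagonal number is n(3n−1)/2 with n = 12.
12·(3·12 − 1)/2 = 12·35/2 = 210.

210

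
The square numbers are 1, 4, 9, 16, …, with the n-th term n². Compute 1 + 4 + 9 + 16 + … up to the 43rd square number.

27434

Σ_{i=1}^{43} i² = 43·44·87/6 = 27434.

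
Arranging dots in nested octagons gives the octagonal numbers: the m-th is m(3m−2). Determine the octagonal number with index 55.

8965

The 55th octagonal number is n(3n−2) with n = 55.
55·(3·55 − 2) = 55·163 = 8965.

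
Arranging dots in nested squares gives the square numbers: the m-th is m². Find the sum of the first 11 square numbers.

Σ_{i=1}^{11} i² = 11·12·23/6 = 506.

506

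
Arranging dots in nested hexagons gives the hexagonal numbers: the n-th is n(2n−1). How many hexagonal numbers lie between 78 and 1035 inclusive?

17

The n-th hexagonal number is n(2n−1).
Smallest index with value ≥ 78: n = 7 (giving 91).
Largest index with value ≤ 1035: n = 23 (giving 1035).
Indices 7 through 23: 17 terms.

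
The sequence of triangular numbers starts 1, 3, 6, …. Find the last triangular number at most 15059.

Solve n(n+1)/2 ≤ 15059 for integer n.
n = 173 gives 15051 ≤ 15059, while n = 174 gives 15225 > 15059; so the answer is 15051.

15051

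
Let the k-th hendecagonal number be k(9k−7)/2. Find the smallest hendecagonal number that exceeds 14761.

14935

Solve n(9n−7)/2 > 14761 for integer n.
The largest n with value ≤ 14761 is 57 (since 14421 ≤ 14761 < 14935), so the first above is n = 58, value 14935.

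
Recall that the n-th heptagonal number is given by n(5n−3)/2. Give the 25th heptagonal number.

The 25th heptagonal number is n(5n−3)/2 with n = 25.
25·(5·25 − 3)/2 = 25·122/2 = 25·61 = 1525.

1525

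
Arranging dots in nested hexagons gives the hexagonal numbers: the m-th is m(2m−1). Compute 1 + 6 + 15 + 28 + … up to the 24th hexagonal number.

Σ i(2i−1) = 2Σi² − Σi over i = 1..24.
Σi = 300 and Σi² = 4900.
2·4900 − 1·300 = 9500.

9500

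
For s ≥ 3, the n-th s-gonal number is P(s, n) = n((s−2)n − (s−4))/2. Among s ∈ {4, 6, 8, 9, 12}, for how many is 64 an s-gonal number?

2

s = 4: P(4, 8) = 64. ✓
s = 6: P(6, 5) = 45 and P(6, 6) = 66; 64 is not s-gonal.
s = 8: P(8, 4) = 40 and P(8, 5) = 65; 64 is not s-gonal.
s = 9: P(9, 4) = 46 and P(9, 5) = 75; 64 is not s-gonal.
s = 12: P(12, 4) = 64. ✓
Hits: s ∈ {4, 12} → 2.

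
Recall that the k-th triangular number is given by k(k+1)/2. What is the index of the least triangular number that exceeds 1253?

50

Solve n(n+1)/2 > 1253 for integer n.
The largest n with value ≤ 1253 is 49 (since 1225 ≤ 1253 < 1275), so the first above is n = 50, value 1275.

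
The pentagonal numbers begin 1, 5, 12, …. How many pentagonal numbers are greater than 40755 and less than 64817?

The n-th pentagonal number is n(3n−1)/2.
Smallest index with value > 40755: n = 166 (giving 41251).
Largest index with value < 64817: n = 208 (giving 64792).
Indices 166 through 208: 43 terms.

43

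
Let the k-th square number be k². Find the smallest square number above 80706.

81225

Solve n² > 80706 for integer n.
The largest n with value ≤ 80706 is 284 (since 80656 ≤ 80706 < 81225), so the first above is n = 285, value 81225.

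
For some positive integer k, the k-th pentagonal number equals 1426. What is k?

31

Set n(3n−1)/2 = 1426, giving 3n² − n − 2852 = 0.
The discriminant is 1 + 24·1426 = 34225, and √34225 = 185.
So n = (1 + 185) / 6 = 186/6 = 31.
Check: 31·(3·31 − 1)/2 = 1426. ✓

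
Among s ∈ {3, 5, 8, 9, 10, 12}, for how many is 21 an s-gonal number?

2

s = 3: P(3, 6) = 21. ✓
s = 5: P(5, 3) = 12 and P(5, 4) = 22; 21 is not s-gonal.
s = 8: P(8, 3) = 21. ✓
s = 9: P(9, 2) = 9 and P(9, 3) = 24; 21 is not s-gonal.
s = 10: P(10, 2) = 10 and P(10, 3) = 27; 21 is not s-gonal.
s = 12: P(12, 2) = 12 and P(12, 3) = 33; 21 is not s-gonal.
Hits: s ∈ {3, 8} → 2.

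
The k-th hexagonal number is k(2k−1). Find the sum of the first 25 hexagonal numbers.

Σ i(2i−1) = 2Σi² − Σi over i = 1..25.
Σi = 325 and Σi² = 5525.
2·5525 − 1·325 = 10725.

10725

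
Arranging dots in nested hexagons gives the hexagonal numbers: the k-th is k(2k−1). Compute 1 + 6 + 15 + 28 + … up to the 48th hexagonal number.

Σ i(2i−1) = 2Σi² − Σi over i = 1..48.
Σi = 1176 and Σi² = 38024.
2·38024 − 1·1176 = 74872.

74872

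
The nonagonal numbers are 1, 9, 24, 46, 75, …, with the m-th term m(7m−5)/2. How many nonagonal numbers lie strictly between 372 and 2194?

15

The n-th nonagonal number is n(7n−5)/2.
Smallest index with value > 372: n = 11 (giving 396).
Largest index with value < 2194: n = 25 (giving 2125).
Indices 11 through 25: 15 terms.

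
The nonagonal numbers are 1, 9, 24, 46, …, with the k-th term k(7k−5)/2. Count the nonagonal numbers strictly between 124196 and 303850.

The n-th nonagonal number is n(7n−5)/2.
Smallest index with value > 124196: n = 189 (giving 124551).
Largest index with value < 303850: n = 294 (giving 301791).
Indices 189 through 294: 106 terms.

106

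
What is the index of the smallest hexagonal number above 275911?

Solve n(2n−1) > 275911 for integer n.
The largest n with value ≤ 275911 is 371 (since 274911 ≤ 275911 < 276396), so the first above is n = 372, value 276396.

372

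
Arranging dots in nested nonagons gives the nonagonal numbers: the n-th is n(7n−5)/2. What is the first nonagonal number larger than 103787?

Solve n(7n−5)/2 > 103787 for integer n.
The largest n with value ≤ 103787 is 172 (since 103114 ≤ 103787 < 104319), so the first above is n = 173, value 104319.

104319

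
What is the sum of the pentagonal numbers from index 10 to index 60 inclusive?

Σ i(3i−1)/2 = (3Σi² − Σi) / 2 over i = 10..60.
Σi = 1830 − 45 = 1785 and Σi² = 73810 − 285 = 73525.
(3·73525 − 1·1785) / 2 = 218790/2 = 109395.

109395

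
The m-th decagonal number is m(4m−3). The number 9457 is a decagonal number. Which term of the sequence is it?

49

Set n(4n−3) = 9457, giving 4n² − 3n − 9457 = 0.
The discriminant is 9 + 16·9457 = 151321, and √151321 = 389.
So n = (3 + 389) / 8 = 392/8 = 49.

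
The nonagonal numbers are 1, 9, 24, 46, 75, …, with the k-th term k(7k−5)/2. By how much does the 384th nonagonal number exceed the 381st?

8025

384·(7·384 − 5)/2 = 515136 and 381·(7·381 − 5)/2 = 507111.
Difference: 515136 − 507111 = 8025.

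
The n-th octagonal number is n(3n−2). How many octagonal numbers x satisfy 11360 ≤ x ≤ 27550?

35

The n-th octagonal number is n(3n−2).
Smallest index with value ≥ 11360: n = 62 (giving 11408).
Largest index with value ≤ 27550: n = 96 (giving 27456).
Indices 62 through 96: 35 terms.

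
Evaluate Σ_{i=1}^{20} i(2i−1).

5530

Σ i(2i−1) = 2Σi² − Σi over i = 1..20.
Σi = 210 and Σi² = 2870.
2·2870 − 1·210 = 5530.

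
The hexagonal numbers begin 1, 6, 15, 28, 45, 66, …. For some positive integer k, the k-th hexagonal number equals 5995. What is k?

Set n(2n−1) = 5995, giving 2n² − n − 5995 = 0.
The discriminant is 1 + 8·5995 = 47961, and √47961 = 219.
So n = (1 + 219) / 4 = 220/4 = 55.
Check: 55·(2·55 − 1) = 5995. ✓

55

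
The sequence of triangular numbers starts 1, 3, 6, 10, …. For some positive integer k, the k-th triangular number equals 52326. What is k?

Set n(n+1)/2 = 52326, giving n² + n − 104652 = 0.
The discriminant is 1 + 8·52326 = 418609, and √418609 = 647.
So n = (-1 + 647) / 2 = 646/2 = 323.

323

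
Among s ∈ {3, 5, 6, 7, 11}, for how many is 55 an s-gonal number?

s = 3: P(3, 10) = 55. ✓
s = 5: P(5, 6) = 51 and P(5, 7) = 70; 55 is not s-gonal.
s = 6: P(6, 5) = 45 and P(6, 6) = 66; 55 is not s-gonal.
s = 7: P(7, 5) = 55. ✓
s = 11: P(11, 3) = 30 and P(11, 4) = 58; 55 is not s-gonal.
Hits: s ∈ {3, 7} → 2.

2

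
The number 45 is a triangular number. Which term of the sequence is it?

9

Set n(n+1)/2 = 45, giving n² + n − 90 = 0.
The discriminant is 1 + 8·45 = 361, and √361 = 19.
So n = (-1 + 19) / 2 = 18/2 = 9.
Check: 9·10/2 = 45. ✓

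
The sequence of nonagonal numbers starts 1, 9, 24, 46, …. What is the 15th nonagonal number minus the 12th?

276

15·(7·15 − 5)/2 = 750 and 12·(7·12 − 5)/2 = 474.
Difference: 750 − 474 = 276.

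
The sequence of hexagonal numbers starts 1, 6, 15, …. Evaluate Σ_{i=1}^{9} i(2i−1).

Σ i(2i−1) = 2Σi² − Σi over i = 1..9.
Σi = 45 and Σi² = 285.
2·285 − 1·45 = 525.

525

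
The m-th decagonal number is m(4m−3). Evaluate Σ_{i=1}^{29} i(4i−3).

32915

Σ i(4i−3) = 4Σi² − 3Σi over i = 1..29.
Σi = 435 and Σi² = 8555.
4·8555 − 3·435 = 32915.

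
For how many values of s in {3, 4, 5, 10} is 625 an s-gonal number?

1

s = 3: P(3, 34) = 595 and P(3, 35) = 630; 625 is not s-gonal.
s = 4: P(4, 25) = 625. ✓
s = 5: P(5, 20) = 590 and P(5, 21) = 651; 625 is not s-gonal.
s = 10: P(10, 12) = 540 and P(10, 13) = 637; 625 is not s-gonal.
Hits: s ∈ {4} → 1.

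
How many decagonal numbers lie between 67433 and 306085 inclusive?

The n-th decagonal number is n(4n−3).
Smallest index with value ≥ 67433: n = 131 (giving 68251).
Largest index with value ≤ 306085: n = 277 (giving 306085).
Indices 131 through 277: 147 terms.

147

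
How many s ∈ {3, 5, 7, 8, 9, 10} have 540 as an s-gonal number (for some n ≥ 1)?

2

s = 3: P(3, 32) = 528 and P(3, 33) = 561; 540 is not s-gonal.
s = 5: P(5, 19) = 532 and P(5, 20) = 590; 540 is not s-gonal.
s = 7: P(7, 15) = 540. ✓
s = 8: P(8, 13) = 481 and P(8, 14) = 560; 540 is not s-gonal.
s = 9: P(9, 12) = 474 and P(9, 13) = 559; 540 is not s-gonal.
s = 10: P(10, 12) = 540. ✓
Hits: s ∈ {7, 10} → 2.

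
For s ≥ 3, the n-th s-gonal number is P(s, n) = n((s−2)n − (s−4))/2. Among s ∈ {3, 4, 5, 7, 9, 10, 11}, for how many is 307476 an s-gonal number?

s = 3: P(3, 783) = 306936 and P(3, 784) = 307720; 307476 is not s-gonal.
s = 4: P(4, 554) = 306916 and P(4, 555) = 308025; 307476 is not s-gonal.
s = 5: P(5, 452) = 306230 and P(5, 453) = 307587; 307476 is not s-gonal.
s = 7: P(7, 351) = 307476. ✓
s = 9: P(9, 296) = 305916 and P(9, 297) = 307989; 307476 is not s-gonal.
s = 10: P(10, 277) = 306085 and P(10, 278) = 308302; 307476 is not s-gonal.
s = 11: P(11, 261) = 305631 and P(11, 262) = 307981; 307476 is not s-gonal.
Hits: s ∈ {7} → 1.

1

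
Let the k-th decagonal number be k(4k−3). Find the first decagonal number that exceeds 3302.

3510

Solve n(4n−3) > 3302 for integer n.
The largest n with value ≤ 3302 is 29 (since 3277 ≤ 3302 < 3510), so the first above is n = 30, value 3510.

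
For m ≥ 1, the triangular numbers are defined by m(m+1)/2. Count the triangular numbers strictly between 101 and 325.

The n-th triangular number is n(n+1)/2.
Smallest index with value > 101: n = 14 (giving 105).
Largest index with value < 325: n = 24 (giving 300).
Indices 14 through 24: 11 terms.

11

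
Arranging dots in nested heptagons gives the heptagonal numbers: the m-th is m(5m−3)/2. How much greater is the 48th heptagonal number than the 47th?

Consecutive heptagonal numbers differ by 5n − 4: here 5·48 − 4 = 236.

236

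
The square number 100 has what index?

We need n² = 100, so n = √100 = 10.
Check: 10² = 100. ✓

10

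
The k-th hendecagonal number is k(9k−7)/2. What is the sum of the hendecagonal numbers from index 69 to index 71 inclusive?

65424

Σ i(9i−7)/2 = (9Σi² − 7Σi) / 2 over i = 69..71.
Σi = 2556 − 2346 = 210 and Σi² = 121836 − 107134 = 14702.
(9·14702 − 7·210) / 2 = 130848/2 = 65424.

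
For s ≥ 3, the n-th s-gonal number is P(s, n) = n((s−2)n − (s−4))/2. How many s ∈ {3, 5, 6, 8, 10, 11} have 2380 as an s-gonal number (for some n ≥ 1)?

1

s = 3: P(3, 68) = 2346 and P(3, 69) = 2415; 2380 is not s-gonal.
s = 5: P(5, 40) = 2380. ✓
s = 6: P(6, 34) = 2278 and P(6, 35) = 2415; 2380 is not s-gonal.
s = 8: P(8, 28) = 2296 and P(8, 29) = 2465; 2380 is not s-gonal.
s = 10: P(10, 24) = 2232 and P(10, 25) = 2425; 2380 is not s-gonal.
s = 11: P(11, 23) = 2300 and P(11, 24) = 2508; 2380 is not s-gonal.
Hits: s ∈ {5} → 1.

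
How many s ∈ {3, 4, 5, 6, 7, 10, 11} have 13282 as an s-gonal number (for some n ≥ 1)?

s = 3: P(3, 162) = 13203 and P(3, 163) = 13366; 13282 is not s-gonal.
s = 4: P(4, 115) = 13225 and P(4, 116) = 13456; 13282 is not s-gonal.
s = 5: P(5, 94) = 13207 and P(5, 95) = 13490; 13282 is not s-gonal.
s = 6: P(6, 81) = 13041 and P(6, 82) = 13366; 13282 is not s-gonal.
s = 7: P(7, 73) = 13213 and P(7, 74) = 13579; 13282 is not s-gonal.
s = 10: P(10, 58) = 13282. ✓
s = 11: P(11, 54) = 12933 and P(11, 55) = 13420; 13282 is not s-gonal.
Hits: s ∈ {10} → 1.

1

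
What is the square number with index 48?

2304

The 48th square number is n² with n = 48.
48² = 2304.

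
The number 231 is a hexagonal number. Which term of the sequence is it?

Set n(2n−1) = 231, giving 2n² − n − 231 = 0.
So n = (1 + 43) / 4 = 44/4 = 11.

11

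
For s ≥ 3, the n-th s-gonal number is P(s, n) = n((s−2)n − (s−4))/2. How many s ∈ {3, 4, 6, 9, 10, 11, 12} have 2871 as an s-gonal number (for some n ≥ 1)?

s = 3: P(3, 75) = 2850 and P(3, 76) = 2926; 2871 is not s-gonal.
s = 4: P(4, 53) = 2809 and P(4, 54) = 2916; 2871 is not s-gonal.
s = 6: P(6, 38) = 2850 and P(6, 39) = 3003; 2871 is not s-gonal.
s = 9: P(9, 29) = 2871. ✓
s = 10: P(10, 27) = 2835 and P(10, 28) = 3052; 2871 is not s-gonal.
s = 11: P(11, 25) = 2725 and P(11, 26) = 2951; 2871 is not s-gonal.
s = 12: P(12, 24) = 2784 and P(12, 25) = 3025; 2871 is not s-gonal.
Hits: s ∈ {9} → 1.

1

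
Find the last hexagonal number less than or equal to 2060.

2016

Solve n(2n−1) ≤ 2060 for integer n.
n = 32 gives 2016 ≤ 2060, while n = 33 gives 2145 > 2060; so the answer is 2016.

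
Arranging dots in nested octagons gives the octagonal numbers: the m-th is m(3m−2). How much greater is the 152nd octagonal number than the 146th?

5352

152·(3·152 − 2) = 69008 and 146·(3·146 − 2) = 63656.
Difference: 69008 − 63656 = 5352.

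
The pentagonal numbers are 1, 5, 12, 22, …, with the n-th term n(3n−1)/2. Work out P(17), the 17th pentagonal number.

425

The 17th pentagonal number is n(3n−1)/2 with n = 17.
17·(3·17 − 1)/2 = 17·50/2 = 17·25 = 425.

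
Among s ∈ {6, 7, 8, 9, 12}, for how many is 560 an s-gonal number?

1

s = 6: P(6, 16) = 496 and P(6, 17) = 561; 560 is not s-gonal.
s = 7: P(7, 15) = 540 and P(7, 16) = 616; 560 is not s-gonal.
s = 8: P(8, 14) = 560. ✓
s = 9: P(9, 13) = 559 and P(9, 14) = 651; 560 is not s-gonal.
s = 12: P(12, 10) = 460 and P(12, 11) = 561; 560 is not s-gonal.
Hits: s ∈ {8} → 1.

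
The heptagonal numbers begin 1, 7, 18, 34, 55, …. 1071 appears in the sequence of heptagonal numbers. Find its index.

21

Set n(5n−3)/2 = 1071, giving 5n² − 3n − 2142 = 0.
The discriminant is 9 + 40·1071 = 42849, and √42849 = 207.
So n = (3 + 207) / 10 = 210/10 = 21.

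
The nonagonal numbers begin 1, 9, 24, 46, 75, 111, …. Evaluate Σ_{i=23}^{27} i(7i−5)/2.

Σ i(7i−5)/2 = (7Σi² − 5Σi) / 2 over i = 23..27.
Σi = 378 − 253 = 125 and Σi² = 6930 − 3795 = 3135.
(7·3135 − 5·125) / 2 = 21320/2 = 10660.

10660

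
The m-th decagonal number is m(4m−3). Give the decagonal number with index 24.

24·(4·24 − 3) = 24·93 = 2232.

2232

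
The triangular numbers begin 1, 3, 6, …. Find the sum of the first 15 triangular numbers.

Σ i(i+1)/2 = (Σi² + Σi) / 2 over i = 1..15.
Σi = 120 and Σi² = 1240.
(1·1240 + 1·120) / 2 = 1360/2 = 680.

680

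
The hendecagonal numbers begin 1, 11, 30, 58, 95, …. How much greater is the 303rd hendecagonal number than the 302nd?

2719

Consecutive hendecagonal numbers differ by 9n − 8: here 9·303 − 8 = 2719.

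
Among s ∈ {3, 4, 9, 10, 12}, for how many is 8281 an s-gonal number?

2

s = 3: P(3, 128) = 8256 and P(3, 129) = 8385; 8281 is not s-gonal.
s = 4: P(4, 91) = 8281. ✓
s = 9: P(9, 49) = 8281. ✓
s = 10: P(10, 45) = 7965 and P(10, 46) = 8326; 8281 is not s-gonal.
s = 12: P(12, 41) = 8241 and P(12, 42) = 8652; 8281 is not s-gonal.
Hits: s ∈ {4, 9} → 2.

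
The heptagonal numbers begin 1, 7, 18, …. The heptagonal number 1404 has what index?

Set n(5n−3)/2 = 1404, giving 5n² − 3n − 2808 = 0.
The discriminant is 9 + 40·1404 = 56169, and √56169 = 237.
So n = (3 + 237) / 10 = 240/10 = 24.
Check: 24·(5·24 − 3)/2 = 1404. ✓

24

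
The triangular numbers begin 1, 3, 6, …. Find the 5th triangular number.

The 5th triangular number is n(n+1)/2 with n = 5.
5·6/2 = 30/2 = 15.

15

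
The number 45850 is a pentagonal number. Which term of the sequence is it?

175

Set n(3n−1)/2 = 45850, giving 3n² − n − 91700 = 0.
The discriminant is 1 + 24·45850 = 1100401, and √1100401 = 1049.
So n = (1 + 1049) / 6 = 1050/6 = 175.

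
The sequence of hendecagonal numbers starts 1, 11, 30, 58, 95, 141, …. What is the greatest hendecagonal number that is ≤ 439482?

Solve n(9n−7)/2 ≤ 439482 for integer n.
n = 312 gives 436956 ≤ 439482, while n = 313 gives 439765 > 439482; so the answer is 436956.

436956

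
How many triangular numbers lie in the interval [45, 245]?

The n-th triangular number is n(n+1)/2.
Smallest index with value ≥ 45: n = 9 (giving 45).
Largest index with value ≤ 245: n = 21 (giving 231).
Indices 9 through 21: 13 terms.

13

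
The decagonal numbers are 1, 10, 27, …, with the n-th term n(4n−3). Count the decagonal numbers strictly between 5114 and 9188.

12

The n-th decagonal number is n(4n−3).
Smallest index with value > 5114: n = 37 (giving 5365).
Largest index with value < 9188: n = 48 (giving 9072).
Indices 37 through 48: 12 terms.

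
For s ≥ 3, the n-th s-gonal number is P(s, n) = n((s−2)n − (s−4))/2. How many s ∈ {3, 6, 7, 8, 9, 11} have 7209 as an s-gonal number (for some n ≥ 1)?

s = 3: P(3, 119) = 7140 and P(3, 120) = 7260; 7209 is not s-gonal.
s = 6: P(6, 60) = 7140 and P(6, 61) = 7381; 7209 is not s-gonal.
s = 7: P(7, 54) = 7209. ✓
s = 8: P(8, 49) = 7105 and P(8, 50) = 7400; 7209 is not s-gonal.
s = 9: P(9, 45) = 6975 and P(9, 46) = 7291; 7209 is not s-gonal.
s = 11: P(11, 40) = 7060 and P(11, 41) = 7421; 7209 is not s-gonal.
Hits: s ∈ {7} → 1.

1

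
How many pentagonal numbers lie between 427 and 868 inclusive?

The n-th pentagonal number is n(3n−1)/2.
Smallest index with value ≥ 427: n = 18 (giving 477).
Largest index with value ≤ 868: n = 24 (giving 852).
Indices 18 through 24: 7 terms.

7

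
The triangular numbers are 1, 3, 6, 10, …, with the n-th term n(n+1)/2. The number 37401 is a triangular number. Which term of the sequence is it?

273

Set n(n+1)/2 = 37401, giving n² + n − 74802 = 0.
The discriminant is 1 + 8·37401 = 299209, and √299209 = 547.
So n = (-1 + 547) / 2 = 546/2 = 273.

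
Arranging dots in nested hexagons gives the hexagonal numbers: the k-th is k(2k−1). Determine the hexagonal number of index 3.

The 3rd hexagonal number is n(2n−1) with n = 3.
3·(2·3 − 1) = 3·5 = 15.

15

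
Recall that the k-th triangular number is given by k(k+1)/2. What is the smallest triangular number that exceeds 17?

21

Solve n(n+1)/2 > 17 for integer n.
The largest n with value ≤ 17 is 5 (since 15 ≤ 17 < 21), so the first above is n = 6, value 21.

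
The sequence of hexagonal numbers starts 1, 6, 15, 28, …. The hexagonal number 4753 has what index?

49

Set n(2n−1) = 4753, giving 2n² − n − 4753 = 0.
The discriminant is 1 + 8·4753 = 38025, and √38025 = 195.
So n = (1 + 195) / 4 = 196/4 = 49.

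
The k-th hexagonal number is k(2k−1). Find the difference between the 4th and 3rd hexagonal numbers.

Consecutive hexagonal numbers differ by 4n − 3: here 4·4 − 3 = 13.

13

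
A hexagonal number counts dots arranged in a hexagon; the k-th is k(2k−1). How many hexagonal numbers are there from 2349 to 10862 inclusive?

The n-th hexagonal number is n(2n−1).
Smallest index with value ≥ 2349: n = 35 (giving 2415).
Largest index with value ≤ 10862: n = 73 (giving 10585).
Indices 35 through 73: 39 terms.

39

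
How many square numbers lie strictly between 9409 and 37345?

96

The n-th square number is n².
Smallest index with value > 9409: n = 98 (giving 9604).
Largest index with value < 37345: n = 193 (giving 37249).
Indices 98 through 193: 96 terms.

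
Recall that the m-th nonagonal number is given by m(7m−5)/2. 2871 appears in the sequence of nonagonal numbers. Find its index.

Set n(7n−5)/2 = 2871, giving 7n² − 5n − 5742 = 0.
The discriminant is 25 + 56·2871 = 160801, and √160801 = 401.
So n = (5 + 401) / 14 = 406/14 = 29.

29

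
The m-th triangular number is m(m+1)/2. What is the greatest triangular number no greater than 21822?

21736

Solve n(n+1)/2 ≤ 21822 for integer n.
n = 208 gives 21736 ≤ 21822, while n = 209 gives 21945 > 21822; so the answer is 21736.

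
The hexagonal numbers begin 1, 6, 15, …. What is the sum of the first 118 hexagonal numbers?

Σ i(2i−1) = 2Σi² − Σi over i = 1..118.
Σi = 7021 and Σi² = 554659.
2·554659 − 1·7021 = 1102297.

1102297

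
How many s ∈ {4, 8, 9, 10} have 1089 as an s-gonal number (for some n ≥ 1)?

s = 4: P(4, 33) = 1089. ✓
s = 8: P(8, 19) = 1045 and P(8, 20) = 1160; 1089 is not s-gonal.
s = 9: P(9, 18) = 1089. ✓
s = 10: P(10, 16) = 976 and P(10, 17) = 1105; 1089 is not s-gonal.
Hits: s ∈ {4, 9} → 2.

2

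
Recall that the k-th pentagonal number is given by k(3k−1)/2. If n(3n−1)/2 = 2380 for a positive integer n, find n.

Set n(3n−1)/2 = 2380, giving 3n² − n − 4760 = 0.
The discriminant is 1 + 24·2380 = 57121, and √57121 = 239.
So n = (1 + 239) / 6 = 240/6 = 40.

40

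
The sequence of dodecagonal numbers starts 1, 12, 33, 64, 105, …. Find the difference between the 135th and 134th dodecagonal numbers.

Consecutive dodecagonal numbers differ by 10n − 9: here 10·135 − 9 = 1341.

1341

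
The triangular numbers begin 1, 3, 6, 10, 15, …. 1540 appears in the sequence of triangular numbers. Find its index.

Set n(n+1)/2 = 1540, giving n² + n − 3080 = 0.
The discriminant is 1 + 8·1540 = 12321, and √12321 = 111.
So n = (-1 + 111) / 2 = 110/2 = 55.

55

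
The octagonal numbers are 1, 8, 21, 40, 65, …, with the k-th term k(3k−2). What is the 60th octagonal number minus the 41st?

60·(3·60 − 2) = 10680 and 41·(3·41 − 2) = 4961.
Difference: 10680 − 4961 = 5719.

5719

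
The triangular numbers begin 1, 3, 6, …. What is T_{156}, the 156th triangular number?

The 156th triangular number is n(n+1)/2 with n = 156.
156·157/2 = 24492/2 = 12246.

12246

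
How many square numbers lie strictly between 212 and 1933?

29

The n-th square number is n².
Smallest index with value > 212: n = 15 (giving 225).
Largest index with value < 1933: n = 43 (giving 1849).
Indices 15 through 43: 29 terms.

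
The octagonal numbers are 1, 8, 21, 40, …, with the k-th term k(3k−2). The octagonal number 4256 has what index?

Set n(3n−2) = 4256, giving 3n² − 2n − 4256 = 0.
The discriminant is 4 + 12·4256 = 51076, and √51076 = 226.
So n = (2 + 226) / 6 = 228/6 = 38.

38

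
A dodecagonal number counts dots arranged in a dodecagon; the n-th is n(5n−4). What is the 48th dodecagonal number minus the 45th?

1383

48·(5·48 − 4) = 11328 and 45·(5·45 − 4) = 9945.
Difference: 11328 − 9945 = 1383.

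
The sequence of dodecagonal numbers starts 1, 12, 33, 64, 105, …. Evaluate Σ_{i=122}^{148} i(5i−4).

2453985

Σ i(5i−4) = 5Σi² − 4Σi over i = 122..148.
Σi = 11026 − 7381 = 3645 and Σi² = 1091574 − 597861 = 493713.
5·493713 − 4·3645 = 2453985.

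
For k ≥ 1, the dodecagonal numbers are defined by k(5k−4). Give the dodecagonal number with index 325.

The 325th dodecagonal number is n(5n−4) with n = 325.
325·(5·325 − 4) = 325·1621 = 526825.

526825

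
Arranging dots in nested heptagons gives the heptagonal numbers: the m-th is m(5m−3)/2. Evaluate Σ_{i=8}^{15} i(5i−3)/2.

Σ i(5i−3)/2 = (5Σi² − 3Σi) / 2 over i = 8..15.
Σi = 120 − 28 = 92 and Σi² = 1240 − 140 = 1100.
(5·1100 − 3·92) / 2 = 5224/2 = 2612.

2612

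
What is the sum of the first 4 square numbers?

Σ_{i=1}^{4} i² = 4·5·9/6 = 30.

30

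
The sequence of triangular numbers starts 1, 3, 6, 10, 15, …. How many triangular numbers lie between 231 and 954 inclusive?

The n-th triangular number is n(n+1)/2.
Smallest index with value ≥ 231: n = 21 (giving 231).
Largest index with value ≤ 954: n = 43 (giving 946).
Indices 21 through 43: 23 terms.

23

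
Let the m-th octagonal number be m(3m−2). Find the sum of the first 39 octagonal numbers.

Σ i(3i−2) = 3Σi² − 2Σi over i = 1..39.
Σi = 780 and Σi² = 20540.
3·20540 − 2·780 = 60060.

60060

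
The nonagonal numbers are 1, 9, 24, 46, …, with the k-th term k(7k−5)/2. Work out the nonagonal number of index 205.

205·(7·205 − 5)/2 = 205·1430/2 = 205·715 = 146575.

146575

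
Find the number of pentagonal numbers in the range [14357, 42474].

The n-th pentagonal number is n(3n−1)/2.
Smallest index with value ≥ 14357: n = 98 (giving 14357).
Largest index with value ≤ 42474: n = 168 (giving 42252).
Indices 98 through 168: 71 terms.

71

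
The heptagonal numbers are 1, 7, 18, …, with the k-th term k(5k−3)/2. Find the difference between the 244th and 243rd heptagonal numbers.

Consecutive heptagonal numbers differ by 5n − 4: here 5·244 − 4 = 1216.

1216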